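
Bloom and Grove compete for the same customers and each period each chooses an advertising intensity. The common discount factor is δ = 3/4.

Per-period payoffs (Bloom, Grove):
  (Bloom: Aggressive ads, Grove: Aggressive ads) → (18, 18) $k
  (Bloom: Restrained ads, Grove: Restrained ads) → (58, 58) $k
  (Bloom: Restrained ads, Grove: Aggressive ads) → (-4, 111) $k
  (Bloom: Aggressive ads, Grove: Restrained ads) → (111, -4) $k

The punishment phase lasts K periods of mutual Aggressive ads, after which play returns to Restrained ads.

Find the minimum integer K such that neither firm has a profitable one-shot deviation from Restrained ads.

3

IC: δ(1−δ^K)/(1−δ) ≥ (111−58)/(58−18) = 53/40.
With δ = 3/4: need 1 − δ^K ≥ 53/40·(1−3/4)/(3/4), i.e. δ^K ≤ 0.5583.
Since (3/4)^2 = 0.5625 and (3/4)^3 = 0.4219, the smallest such K is 3.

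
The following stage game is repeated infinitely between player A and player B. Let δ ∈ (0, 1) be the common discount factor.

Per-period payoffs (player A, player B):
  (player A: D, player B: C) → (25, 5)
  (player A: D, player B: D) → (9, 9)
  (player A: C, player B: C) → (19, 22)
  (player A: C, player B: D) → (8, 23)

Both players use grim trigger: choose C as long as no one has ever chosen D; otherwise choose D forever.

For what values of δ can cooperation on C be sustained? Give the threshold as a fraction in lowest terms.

3/8

player A's threshold: (25−19)/(25−9) = 3/8.
player B's threshold: (23−22)/(23−9) = 1/14.
3/8 > 1/14, so player A binds and δ* = 3/8.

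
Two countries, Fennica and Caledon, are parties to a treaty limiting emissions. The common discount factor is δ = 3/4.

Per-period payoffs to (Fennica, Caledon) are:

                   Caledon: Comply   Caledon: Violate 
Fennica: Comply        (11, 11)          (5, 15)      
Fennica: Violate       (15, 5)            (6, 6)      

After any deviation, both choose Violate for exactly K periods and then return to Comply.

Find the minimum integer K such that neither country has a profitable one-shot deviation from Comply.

IC: δ(1−δ^K)/(1−δ) ≥ (15−11)/(11−6) = 4/5.
With δ = 3/4: need 1 − δ^K ≥ 4/5·(1−3/4)/(3/4), i.e. δ^K ≤ 0.7333.
Since (3/4)^1 = 0.7500 and (3/4)^2 = 0.5625, the smallest such K is 2.

2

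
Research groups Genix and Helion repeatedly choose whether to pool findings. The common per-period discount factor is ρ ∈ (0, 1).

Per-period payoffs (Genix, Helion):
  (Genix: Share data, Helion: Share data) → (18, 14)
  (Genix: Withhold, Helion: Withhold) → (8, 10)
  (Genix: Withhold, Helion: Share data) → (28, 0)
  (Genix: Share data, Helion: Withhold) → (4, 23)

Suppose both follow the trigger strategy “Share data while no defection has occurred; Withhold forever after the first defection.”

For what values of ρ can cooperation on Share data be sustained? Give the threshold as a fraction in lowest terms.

Genix: cooperation gives 18 each period; deviation gives 28 once then 8 forever.
  18/(1−ρ) ≥ 28 + 8ρ/(1−ρ) ⇒ ρ ≥ 10/20 = 1/2.
Helion: cooperation gives 14 each period; deviation gives 23 once then 10 forever.
  ρ ≥ 9/13.
Both must hold, so the binding constraint is Helion's: ρ ≥ 9/13.

9/13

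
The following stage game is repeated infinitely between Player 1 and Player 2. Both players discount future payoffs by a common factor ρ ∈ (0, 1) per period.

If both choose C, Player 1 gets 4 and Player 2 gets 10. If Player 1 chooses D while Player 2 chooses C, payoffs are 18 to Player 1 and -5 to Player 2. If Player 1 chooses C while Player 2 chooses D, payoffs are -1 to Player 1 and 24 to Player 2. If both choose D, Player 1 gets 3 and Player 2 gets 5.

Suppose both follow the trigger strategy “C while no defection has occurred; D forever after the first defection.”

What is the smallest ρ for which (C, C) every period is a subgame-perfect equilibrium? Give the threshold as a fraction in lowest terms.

For Player 1: deviation gain 18−4 = 14, per-period punishment loss 4−3 = 1. IC gives ρ ≥ 14/15.
For Player 2: gain 14, loss 5 per period, so ρ ≥ 14/19.
The tighter constraint is Player 1's, so cooperation needs ρ ≥ 14/15.

14/15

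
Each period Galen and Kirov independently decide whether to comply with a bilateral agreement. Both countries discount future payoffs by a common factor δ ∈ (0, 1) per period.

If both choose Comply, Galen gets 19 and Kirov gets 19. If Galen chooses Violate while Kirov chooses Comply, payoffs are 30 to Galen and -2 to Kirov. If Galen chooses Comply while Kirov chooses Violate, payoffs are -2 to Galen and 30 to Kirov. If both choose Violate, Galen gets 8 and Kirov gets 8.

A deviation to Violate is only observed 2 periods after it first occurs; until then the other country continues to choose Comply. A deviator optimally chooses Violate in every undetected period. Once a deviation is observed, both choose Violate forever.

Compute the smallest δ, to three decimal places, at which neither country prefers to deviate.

A deviator earns 30 for 2 periods, then 8 forever; cooperating earns 19 forever. Multiplying the IC by (1−δ):
19 ≥ 30(1−δ^2) + 8δ^2, so 22·δ^2 ≥ 11 and δ^2 ≥ 1/2.
δ ≥ (1/2)^(1/2) ≈ 0.707.

0.707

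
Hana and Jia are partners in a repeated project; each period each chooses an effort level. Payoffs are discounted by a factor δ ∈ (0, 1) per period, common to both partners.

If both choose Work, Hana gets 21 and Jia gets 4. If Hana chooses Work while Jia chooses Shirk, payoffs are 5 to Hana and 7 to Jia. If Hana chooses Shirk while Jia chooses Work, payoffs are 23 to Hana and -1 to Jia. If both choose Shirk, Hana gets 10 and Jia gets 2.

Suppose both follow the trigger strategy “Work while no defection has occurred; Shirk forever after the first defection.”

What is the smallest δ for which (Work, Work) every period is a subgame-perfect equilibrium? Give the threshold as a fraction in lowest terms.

3/5

For Hana: deviation gain 23−21 = 2, per-period punishment loss 21−10 = 11. IC gives δ ≥ 2/13.
For Jia: gain 3, loss 2 per period, so δ ≥ 3/5.
The tighter constraint is Jia's, so cooperation needs δ ≥ 3/5.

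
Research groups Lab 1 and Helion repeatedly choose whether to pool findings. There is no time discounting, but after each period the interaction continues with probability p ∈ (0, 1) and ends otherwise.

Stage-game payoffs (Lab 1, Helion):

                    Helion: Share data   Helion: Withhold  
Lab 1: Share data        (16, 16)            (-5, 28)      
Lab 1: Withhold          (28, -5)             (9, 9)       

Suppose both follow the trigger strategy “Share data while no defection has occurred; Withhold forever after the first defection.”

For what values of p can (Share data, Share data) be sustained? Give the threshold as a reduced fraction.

Expected cooperation value is 16 + p·16 + p²·16 + … = 16/(1−p); deviation gives 28 + p·9/(1−p).
16 ≥ 28(1−p) + 9p ⇒ 19p ≥ 12 ⇒ p ≥ 12/19.

12/19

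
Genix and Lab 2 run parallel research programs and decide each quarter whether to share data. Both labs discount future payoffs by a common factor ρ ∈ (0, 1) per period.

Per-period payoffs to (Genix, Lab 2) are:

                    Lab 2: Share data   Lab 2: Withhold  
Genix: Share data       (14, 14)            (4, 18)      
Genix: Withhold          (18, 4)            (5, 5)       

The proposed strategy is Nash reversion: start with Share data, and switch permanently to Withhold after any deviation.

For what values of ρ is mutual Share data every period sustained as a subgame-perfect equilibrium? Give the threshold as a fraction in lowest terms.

4/13

One-period gain from deviating is 18 − 14 = 4. The loss is 14 − 5 = 9 in every subsequent period, with present value 9·ρ/(1−ρ).
Deviation is unprofitable when 9·ρ/(1−ρ) ≥ 4, i.e. ρ/(1−ρ) ≥ 4/9.
Equivalently ρ ≥ 4/(4+9) = 4/13.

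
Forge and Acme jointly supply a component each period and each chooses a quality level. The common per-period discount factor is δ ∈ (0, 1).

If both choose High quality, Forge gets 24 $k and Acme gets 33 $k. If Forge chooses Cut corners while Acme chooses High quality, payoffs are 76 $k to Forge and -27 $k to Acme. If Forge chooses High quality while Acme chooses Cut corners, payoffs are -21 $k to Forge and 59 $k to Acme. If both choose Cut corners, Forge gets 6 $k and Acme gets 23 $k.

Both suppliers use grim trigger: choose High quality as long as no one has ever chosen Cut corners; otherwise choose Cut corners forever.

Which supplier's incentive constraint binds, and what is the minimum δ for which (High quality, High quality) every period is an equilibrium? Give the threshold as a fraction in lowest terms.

For Forge: deviation gain 76−24 = 52, per-period punishment loss 24−6 = 18. IC gives δ ≥ 52/70 = 26/35.
For Acme: gain 26, loss 10 per period, so δ ≥ 26/36 = 13/18.
The tighter constraint is Forge's, so cooperation needs δ ≥ 26/35.

Forge; δ ≥ 26/35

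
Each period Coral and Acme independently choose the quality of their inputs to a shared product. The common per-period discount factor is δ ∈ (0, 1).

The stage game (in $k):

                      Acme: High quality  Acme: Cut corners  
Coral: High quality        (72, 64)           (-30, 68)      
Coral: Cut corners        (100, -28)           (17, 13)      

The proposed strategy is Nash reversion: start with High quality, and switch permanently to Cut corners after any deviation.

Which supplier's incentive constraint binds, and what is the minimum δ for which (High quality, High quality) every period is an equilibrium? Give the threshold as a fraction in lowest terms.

Coral; δ ≥ 28/83

For Coral: deviation gain 100−72 = 28, per-period punishment loss 72−17 = 55. IC gives δ ≥ 28/83.
For Acme: gain 4, loss 51 per period, so δ ≥ 4/55.
The tighter constraint is Coral's, so cooperation needs δ ≥ 28/83.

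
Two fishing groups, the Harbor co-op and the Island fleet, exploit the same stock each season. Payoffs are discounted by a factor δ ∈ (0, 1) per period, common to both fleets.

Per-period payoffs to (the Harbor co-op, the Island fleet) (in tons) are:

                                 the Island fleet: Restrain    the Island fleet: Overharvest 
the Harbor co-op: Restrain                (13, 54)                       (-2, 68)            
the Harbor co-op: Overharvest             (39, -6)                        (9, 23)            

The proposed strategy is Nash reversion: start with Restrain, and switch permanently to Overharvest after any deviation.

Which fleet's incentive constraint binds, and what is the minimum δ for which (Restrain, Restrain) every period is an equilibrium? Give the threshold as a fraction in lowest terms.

the Harbor co-op; δ ≥ 13/15

the Harbor co-op: cooperation gives 13 each period; deviation gives 39 once then 9 forever.
  13/(1−δ) ≥ 39 + 9δ/(1−δ) ⇒ δ ≥ 26/30 = 13/15.
the Island fleet: cooperation gives 54 each period; deviation gives 68 once then 23 forever.
  δ ≥ 14/45.
Both must hold, so the binding constraint is the Harbor co-op's: δ ≥ 13/15.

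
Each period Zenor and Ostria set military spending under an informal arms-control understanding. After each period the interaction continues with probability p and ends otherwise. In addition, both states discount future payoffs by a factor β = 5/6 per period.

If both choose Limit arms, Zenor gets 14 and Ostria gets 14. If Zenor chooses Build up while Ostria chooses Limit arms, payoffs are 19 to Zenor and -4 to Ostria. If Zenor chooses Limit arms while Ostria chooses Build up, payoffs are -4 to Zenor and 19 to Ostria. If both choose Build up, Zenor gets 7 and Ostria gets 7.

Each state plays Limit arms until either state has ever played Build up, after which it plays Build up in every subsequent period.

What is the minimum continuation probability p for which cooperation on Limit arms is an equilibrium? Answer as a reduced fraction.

With continuation probability p and discount β, the effective per-period discount factor is βp.
Grim-trigger IC: βp ≥ (19−14)/(19−7) = 5/12.
So p ≥ (5/12)/(5/6) = 1/2.

1/2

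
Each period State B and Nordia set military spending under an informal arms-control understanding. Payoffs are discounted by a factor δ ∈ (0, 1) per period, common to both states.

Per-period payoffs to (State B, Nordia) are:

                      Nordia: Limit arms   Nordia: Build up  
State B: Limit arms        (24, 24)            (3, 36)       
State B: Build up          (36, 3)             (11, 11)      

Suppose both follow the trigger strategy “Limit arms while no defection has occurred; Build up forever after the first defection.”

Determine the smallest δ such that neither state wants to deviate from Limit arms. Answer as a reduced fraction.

One-period gain from deviating is 36 − 24 = 12. The loss is 24 − 11 = 13 in every subsequent period, with present value 13·δ/(1−δ).
Deviation is unprofitable when 13·δ/(1−δ) ≥ 12, i.e. δ/(1−δ) ≥ 12/13.
Equivalently δ ≥ 12/(12+13) = 12/25.

12/25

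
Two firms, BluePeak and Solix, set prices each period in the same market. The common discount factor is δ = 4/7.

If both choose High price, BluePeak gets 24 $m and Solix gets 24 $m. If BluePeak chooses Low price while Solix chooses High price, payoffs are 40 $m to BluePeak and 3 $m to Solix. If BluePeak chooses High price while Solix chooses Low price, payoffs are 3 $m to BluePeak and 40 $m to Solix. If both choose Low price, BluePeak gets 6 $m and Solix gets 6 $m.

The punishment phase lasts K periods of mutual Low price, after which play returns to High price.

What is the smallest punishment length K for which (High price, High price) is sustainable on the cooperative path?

2

No profitable deviation requires (24−6)(δ+…+δ^K) ≥ 40−24, i.e. δ+…+δ^K ≥ 8/9 ≈ 0.8889.
With δ = 4/7, the partial sums are K=1: 0.5714, K=2: 0.8980.
K = 2 is the first length at which the sum reaches 0.8889.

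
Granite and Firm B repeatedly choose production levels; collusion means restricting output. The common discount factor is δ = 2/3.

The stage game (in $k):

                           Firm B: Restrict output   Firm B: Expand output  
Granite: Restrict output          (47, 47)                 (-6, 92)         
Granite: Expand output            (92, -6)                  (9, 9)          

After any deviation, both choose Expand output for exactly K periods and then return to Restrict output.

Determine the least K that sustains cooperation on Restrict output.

3

IC: δ(1−δ^K)/(1−δ) ≥ (92−47)/(47−9) = 45/38.
With δ = 2/3: need 1 − δ^K ≥ 45/38·(1−2/3)/(2/3), i.e. δ^K ≤ 0.4079.
Since (2/3)^2 = 0.4444 and (2/3)^3 = 0.2963, the smallest such K is 3.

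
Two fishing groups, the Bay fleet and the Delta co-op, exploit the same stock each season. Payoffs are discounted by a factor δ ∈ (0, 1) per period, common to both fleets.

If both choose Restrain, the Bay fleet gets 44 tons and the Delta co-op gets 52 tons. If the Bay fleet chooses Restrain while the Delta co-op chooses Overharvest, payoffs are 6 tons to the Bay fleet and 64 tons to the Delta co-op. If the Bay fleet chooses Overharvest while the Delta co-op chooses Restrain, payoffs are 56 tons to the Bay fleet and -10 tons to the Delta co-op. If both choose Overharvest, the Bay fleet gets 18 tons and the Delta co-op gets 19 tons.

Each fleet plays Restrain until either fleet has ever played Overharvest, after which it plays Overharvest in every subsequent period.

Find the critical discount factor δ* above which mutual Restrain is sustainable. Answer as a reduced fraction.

the Bay fleet's threshold: (56−44)/(56−18) = 6/19.
the Delta co-op's threshold: (64−52)/(64−19) = 4/15.
6/19 > 4/15, so the Bay fleet binds and δ* = 6/19.

6/19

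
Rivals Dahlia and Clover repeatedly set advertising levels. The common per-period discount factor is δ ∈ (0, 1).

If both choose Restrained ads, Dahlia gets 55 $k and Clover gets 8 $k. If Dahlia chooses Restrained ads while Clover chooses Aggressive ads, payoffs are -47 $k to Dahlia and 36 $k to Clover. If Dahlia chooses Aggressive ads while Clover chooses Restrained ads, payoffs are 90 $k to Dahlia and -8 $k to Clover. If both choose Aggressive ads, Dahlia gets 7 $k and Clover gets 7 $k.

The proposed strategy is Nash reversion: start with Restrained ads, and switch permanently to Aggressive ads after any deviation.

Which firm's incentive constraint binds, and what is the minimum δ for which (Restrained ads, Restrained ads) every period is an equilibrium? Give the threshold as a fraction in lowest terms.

Clover; δ ≥ 28/29

Dahlia: cooperation gives 55 each period; deviation gives 90 once then 7 forever.
  55/(1−δ) ≥ 90 + 7δ/(1−δ) ⇒ δ ≥ 35/83.
Clover: cooperation gives 8 each period; deviation gives 36 once then 7 forever.
  δ ≥ 28/29.
Both must hold, so the binding constraint is Clover's: δ ≥ 28/29.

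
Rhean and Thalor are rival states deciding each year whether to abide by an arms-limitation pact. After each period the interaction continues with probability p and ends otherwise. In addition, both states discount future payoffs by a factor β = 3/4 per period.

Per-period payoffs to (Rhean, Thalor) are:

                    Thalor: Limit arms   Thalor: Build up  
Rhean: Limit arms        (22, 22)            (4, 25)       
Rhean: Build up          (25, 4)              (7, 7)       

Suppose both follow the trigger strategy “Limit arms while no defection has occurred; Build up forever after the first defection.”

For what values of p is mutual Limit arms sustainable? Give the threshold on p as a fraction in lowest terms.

Expected continuation weight on next period's payoff is β·p = 3/4·p, which plays the role of the discount factor.
Cooperation requires 3/4·p ≥ (25−22)/(25−7) = 1/6, hence p ≥ 2/9.

2/9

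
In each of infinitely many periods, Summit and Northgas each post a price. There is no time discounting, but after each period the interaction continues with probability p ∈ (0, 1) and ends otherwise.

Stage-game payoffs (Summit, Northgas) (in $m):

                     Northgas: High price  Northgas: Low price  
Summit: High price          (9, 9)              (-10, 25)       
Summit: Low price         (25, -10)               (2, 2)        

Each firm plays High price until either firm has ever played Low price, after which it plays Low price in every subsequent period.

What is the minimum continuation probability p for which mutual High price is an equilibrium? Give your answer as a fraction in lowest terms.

Expected cooperation value is 9 + p·9 + p²·9 + … = 9/(1−p); deviation gives 25 + p·2/(1−p).
9 ≥ 25(1−p) + 2p ⇒ 23p ≥ 16 ⇒ p ≥ 16/23.

16/23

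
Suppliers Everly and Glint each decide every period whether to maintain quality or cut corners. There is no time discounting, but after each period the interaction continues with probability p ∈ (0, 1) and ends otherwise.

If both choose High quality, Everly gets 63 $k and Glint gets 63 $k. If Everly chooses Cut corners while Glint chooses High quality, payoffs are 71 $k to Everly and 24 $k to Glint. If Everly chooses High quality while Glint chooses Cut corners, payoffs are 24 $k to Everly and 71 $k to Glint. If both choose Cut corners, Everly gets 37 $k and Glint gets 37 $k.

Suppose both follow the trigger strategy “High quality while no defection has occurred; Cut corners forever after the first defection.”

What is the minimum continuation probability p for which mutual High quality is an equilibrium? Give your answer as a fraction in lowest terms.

4/17

Expected cooperation value is 63 + p·63 + p²·63 + … = 63/(1−p); deviation gives 71 + p·37/(1−p).
63 ≥ 71(1−p) + 37p ⇒ 34p ≥ 8 ⇒ p ≥ 8/34 = 4/17.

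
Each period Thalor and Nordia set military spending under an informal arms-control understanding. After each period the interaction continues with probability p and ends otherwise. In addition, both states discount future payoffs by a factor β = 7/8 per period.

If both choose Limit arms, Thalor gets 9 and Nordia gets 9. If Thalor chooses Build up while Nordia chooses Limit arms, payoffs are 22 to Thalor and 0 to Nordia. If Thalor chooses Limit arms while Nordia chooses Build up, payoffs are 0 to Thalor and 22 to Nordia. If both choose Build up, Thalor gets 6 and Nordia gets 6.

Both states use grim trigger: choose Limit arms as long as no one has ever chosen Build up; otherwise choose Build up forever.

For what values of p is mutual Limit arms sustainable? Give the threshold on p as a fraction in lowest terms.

13/14

Expected continuation weight on next period's payoff is β·p = 7/8·p, which plays the role of the discount factor.
Cooperation requires 7/8·p ≥ (22−9)/(22−6) = 13/16, hence p ≥ 13/14.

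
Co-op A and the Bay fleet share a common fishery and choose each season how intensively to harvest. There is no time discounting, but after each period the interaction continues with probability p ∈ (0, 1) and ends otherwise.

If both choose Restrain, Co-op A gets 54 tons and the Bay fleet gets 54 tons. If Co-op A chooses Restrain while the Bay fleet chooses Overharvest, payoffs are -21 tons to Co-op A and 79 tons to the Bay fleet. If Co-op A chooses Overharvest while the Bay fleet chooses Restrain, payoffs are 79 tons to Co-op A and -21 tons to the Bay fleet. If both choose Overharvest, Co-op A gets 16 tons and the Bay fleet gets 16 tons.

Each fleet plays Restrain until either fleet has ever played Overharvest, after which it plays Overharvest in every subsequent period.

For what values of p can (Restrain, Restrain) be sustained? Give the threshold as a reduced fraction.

25/63

Expected cooperation value is 54 + p·54 + p²·54 + … = 54/(1−p); deviation gives 79 + p·16/(1−p).
54 ≥ 79(1−p) + 16p ⇒ 63p ≥ 25 ⇒ p ≥ 25/63.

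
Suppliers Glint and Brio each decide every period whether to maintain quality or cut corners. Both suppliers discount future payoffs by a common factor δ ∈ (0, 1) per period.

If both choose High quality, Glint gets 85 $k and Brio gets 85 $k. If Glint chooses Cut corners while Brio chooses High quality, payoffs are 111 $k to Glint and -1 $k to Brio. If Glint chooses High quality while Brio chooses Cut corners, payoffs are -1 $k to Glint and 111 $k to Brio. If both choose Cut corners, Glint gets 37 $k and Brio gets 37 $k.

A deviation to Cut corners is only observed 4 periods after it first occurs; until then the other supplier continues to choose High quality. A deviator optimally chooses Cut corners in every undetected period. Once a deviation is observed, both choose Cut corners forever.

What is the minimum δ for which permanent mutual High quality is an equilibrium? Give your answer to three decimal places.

Deviating for the 4 undetected periods gains 111−85 = 26 per period over cooperation, then loses 85−37 = 48 per period forever once punishment starts.
Gain: 26(1 + δ + … + δ^3); loss: 48·δ^4/(1−δ).
No profitable deviation ⇔ 26(1−δ^4) ≤ 48·δ^4, i.e. δ^4 ≥ 26/(26+48) = 13/37.
Hence δ ≥ (13/37)^(1/4) ≈ 0.770.

0.770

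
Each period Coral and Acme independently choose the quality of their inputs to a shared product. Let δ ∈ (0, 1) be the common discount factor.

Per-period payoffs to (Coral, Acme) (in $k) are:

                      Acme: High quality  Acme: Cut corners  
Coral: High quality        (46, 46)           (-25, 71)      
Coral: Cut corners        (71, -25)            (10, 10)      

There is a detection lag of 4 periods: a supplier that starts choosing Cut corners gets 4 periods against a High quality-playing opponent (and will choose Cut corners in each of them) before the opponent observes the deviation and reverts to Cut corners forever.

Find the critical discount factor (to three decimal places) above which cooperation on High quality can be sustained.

0.800

The best deviation is to choose Cut corners for all 4 undetected periods, earning 71 each, then 10 forever once detected.
Deviation value: 71(1−δ^4)/(1−δ) + 10δ^4/(1−δ); cooperation value: 46/(1−δ).
IC: 46 ≥ 71(1−δ^4) + 10δ^4 = 71 − 61δ^4.
So δ^4 ≥ 25/61, giving δ ≥ (25/61)^(1/4) ≈ 0.800.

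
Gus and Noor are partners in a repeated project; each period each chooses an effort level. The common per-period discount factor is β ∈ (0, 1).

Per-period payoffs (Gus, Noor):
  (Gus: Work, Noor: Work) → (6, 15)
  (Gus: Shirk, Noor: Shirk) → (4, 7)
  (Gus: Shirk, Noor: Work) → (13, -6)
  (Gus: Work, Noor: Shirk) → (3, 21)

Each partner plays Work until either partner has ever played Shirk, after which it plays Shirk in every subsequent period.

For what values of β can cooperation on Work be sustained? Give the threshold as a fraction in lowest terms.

7/9

For Gus: deviation gain 13−6 = 7, per-period punishment loss 6−4 = 2. IC gives β ≥ 7/9.
For Noor: gain 6, loss 8 per period, so β ≥ 6/14 = 3/7.
The tighter constraint is Gus's, so cooperation needs β ≥ 7/9.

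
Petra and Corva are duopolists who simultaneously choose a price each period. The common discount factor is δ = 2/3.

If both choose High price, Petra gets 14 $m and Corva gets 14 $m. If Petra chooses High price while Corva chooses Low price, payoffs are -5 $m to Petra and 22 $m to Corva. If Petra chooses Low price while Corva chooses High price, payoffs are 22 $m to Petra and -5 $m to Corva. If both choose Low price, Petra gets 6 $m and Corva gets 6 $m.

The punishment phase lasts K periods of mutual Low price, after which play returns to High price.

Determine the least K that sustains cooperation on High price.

Need Σ_{k=1}^{K} δ^k ≥ (22−14)/(14−6) = 1.0000 at δ = 2/3.
At K = 1 the sum is 0.6667 < 1.0000; at K = 2 it is 1.1111 ≥ 1.0000.
So the minimum punishment length is K = 2.

2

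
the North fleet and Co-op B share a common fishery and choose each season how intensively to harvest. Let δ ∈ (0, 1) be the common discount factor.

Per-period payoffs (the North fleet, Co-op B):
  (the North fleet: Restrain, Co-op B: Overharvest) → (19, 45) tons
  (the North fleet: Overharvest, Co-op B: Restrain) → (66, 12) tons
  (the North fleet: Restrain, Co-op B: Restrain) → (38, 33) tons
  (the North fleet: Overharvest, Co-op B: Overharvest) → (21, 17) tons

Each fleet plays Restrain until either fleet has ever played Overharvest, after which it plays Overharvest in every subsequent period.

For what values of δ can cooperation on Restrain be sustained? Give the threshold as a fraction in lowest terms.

the North fleet's threshold: (66−38)/(66−21) = 28/45.
Co-op B's threshold: (45−33)/(45−17) = 3/7.
28/45 > 3/7, so the North fleet binds and δ* = 28/45.

28/45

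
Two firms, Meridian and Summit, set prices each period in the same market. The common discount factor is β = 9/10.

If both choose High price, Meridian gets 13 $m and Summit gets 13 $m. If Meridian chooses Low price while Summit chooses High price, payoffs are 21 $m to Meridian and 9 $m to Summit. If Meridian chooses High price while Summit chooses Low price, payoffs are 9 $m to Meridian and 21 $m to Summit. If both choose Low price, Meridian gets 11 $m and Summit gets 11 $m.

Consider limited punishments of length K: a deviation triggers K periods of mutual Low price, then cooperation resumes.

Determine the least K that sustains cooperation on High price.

IC: β(1−β^K)/(1−β) ≥ (21−13)/(13−11) = 4.
With β = 9/10: need 1 − β^K ≥ 4·(1−9/10)/(9/10), i.e. β^K ≤ 0.5556.
Since (9/10)^5 = 0.5905 and (9/10)^6 = 0.5314, the smallest such K is 6.

6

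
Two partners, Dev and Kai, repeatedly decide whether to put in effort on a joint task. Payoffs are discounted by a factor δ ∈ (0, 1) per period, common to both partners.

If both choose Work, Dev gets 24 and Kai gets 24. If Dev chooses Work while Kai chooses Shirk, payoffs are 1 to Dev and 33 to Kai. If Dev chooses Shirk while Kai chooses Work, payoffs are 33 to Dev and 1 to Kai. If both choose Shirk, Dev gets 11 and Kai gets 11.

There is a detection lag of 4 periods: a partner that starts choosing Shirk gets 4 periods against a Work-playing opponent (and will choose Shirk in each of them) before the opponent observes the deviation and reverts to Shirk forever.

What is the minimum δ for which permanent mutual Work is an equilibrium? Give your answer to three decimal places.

The best deviation is to choose Shirk for all 4 undetected periods, earning 33 each, then 11 forever once detected.
Deviation value: 33(1−δ^4)/(1−δ) + 11δ^4/(1−δ); cooperation value: 24/(1−δ).
IC: 24 ≥ 33(1−δ^4) + 11δ^4 = 33 − 22δ^4.
So δ^4 ≥ 9/22, giving δ ≥ (9/22)^(1/4) ≈ 0.800.

0.800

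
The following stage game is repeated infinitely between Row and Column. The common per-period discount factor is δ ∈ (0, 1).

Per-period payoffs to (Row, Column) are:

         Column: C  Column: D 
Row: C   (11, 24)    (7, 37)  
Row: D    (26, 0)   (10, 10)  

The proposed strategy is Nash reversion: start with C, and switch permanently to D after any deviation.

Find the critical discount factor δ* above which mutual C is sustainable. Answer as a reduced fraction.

Row's threshold: (26−11)/(26−10) = 15/16.
Column's threshold: (37−24)/(37−10) = 13/27.
15/16 > 13/27, so Row binds and δ* = 15/16.

15/16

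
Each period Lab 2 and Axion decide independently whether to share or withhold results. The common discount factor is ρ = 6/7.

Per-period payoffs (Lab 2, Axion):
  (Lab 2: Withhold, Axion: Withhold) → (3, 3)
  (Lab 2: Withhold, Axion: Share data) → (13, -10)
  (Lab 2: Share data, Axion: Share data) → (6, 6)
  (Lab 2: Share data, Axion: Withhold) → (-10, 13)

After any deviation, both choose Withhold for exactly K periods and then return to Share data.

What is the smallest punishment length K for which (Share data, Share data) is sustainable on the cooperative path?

No profitable deviation requires (6−3)(ρ+…+ρ^K) ≥ 13−6, i.e. ρ+…+ρ^K ≥ 7/3 ≈ 2.3333.
With ρ = 6/7, the partial sums are K=1: 0.8571, K=2: 1.5918, K=3: 2.2216, K=4: 2.7613.
K = 4 is the first length at which the sum reaches 2.3333.

4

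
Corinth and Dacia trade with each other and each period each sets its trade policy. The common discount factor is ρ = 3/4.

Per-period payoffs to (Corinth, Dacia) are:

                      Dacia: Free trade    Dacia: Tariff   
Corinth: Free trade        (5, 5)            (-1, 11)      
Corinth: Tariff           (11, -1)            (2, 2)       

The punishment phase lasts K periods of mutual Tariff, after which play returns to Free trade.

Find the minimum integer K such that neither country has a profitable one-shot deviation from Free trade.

4

IC: ρ(1−ρ^K)/(1−ρ) ≥ (11−5)/(5−2) = 2.
With ρ = 3/4: need 1 − ρ^K ≥ 2·(1−3/4)/(3/4), i.e. ρ^K ≤ 0.3333.
Since (3/4)^3 = 0.4219 and (3/4)^4 = 0.3164, the smallest such K is 4.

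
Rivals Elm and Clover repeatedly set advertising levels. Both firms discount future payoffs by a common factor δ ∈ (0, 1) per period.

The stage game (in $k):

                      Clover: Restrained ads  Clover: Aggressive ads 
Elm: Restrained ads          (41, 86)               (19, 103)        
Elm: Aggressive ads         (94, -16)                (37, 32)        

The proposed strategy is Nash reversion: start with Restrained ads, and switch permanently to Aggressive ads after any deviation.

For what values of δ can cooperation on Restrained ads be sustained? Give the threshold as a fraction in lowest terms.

53/57

Elm: cooperation gives 41 each period; deviation gives 94 once then 37 forever.
  41/(1−δ) ≥ 94 + 37δ/(1−δ) ⇒ δ ≥ 53/57.
Clover: cooperation gives 86 each period; deviation gives 103 once then 32 forever.
  δ ≥ 17/71.
Both must hold, so the binding constraint is Elm's: δ ≥ 53/57.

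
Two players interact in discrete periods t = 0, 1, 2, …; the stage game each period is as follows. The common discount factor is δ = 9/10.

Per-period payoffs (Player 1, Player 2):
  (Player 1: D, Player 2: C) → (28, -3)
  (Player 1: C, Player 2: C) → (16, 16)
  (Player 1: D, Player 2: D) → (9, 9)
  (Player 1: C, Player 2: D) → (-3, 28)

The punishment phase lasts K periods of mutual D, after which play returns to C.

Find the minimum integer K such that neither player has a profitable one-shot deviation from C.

3

No profitable deviation requires (16−9)(δ+…+δ^K) ≥ 28−16, i.e. δ+…+δ^K ≥ 12/7 ≈ 1.7143.
With δ = 9/10, the partial sums are K=1: 0.9000, K=2: 1.7100, K=3: 2.4390.
K = 3 is the first length at which the sum reaches 1.7143.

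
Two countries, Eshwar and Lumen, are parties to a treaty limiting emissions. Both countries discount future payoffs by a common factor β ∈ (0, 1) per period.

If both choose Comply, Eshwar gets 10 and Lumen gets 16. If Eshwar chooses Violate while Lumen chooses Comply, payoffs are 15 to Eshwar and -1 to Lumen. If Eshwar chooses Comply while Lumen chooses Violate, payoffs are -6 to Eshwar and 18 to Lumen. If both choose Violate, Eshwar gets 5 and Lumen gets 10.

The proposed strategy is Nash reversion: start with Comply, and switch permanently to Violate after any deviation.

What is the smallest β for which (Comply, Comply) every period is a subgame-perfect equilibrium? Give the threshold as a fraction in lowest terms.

1/2

For Eshwar: deviation gain 15−10 = 5, per-period punishment loss 10−5 = 5. IC gives β ≥ 5/10 = 1/2.
For Lumen: gain 2, loss 6 per period, so β ≥ 2/8 = 1/4.
The tighter constraint is Eshwar's, so cooperation needs β ≥ 1/2.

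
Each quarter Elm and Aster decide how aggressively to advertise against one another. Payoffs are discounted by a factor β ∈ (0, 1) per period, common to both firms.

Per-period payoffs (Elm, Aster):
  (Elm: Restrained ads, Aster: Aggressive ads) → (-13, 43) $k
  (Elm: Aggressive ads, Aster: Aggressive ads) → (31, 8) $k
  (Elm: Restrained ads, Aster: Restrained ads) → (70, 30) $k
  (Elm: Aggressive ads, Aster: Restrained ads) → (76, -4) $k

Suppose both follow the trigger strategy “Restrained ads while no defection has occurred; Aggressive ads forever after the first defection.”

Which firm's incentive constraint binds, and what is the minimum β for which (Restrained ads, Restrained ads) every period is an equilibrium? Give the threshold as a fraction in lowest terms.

Aster; β ≥ 13/35

Elm's threshold: (76−70)/(76−31) = 2/15.
Aster's threshold: (43−30)/(43−8) = 13/35.
2/15 < 13/35, so Aster binds and β* = 13/35.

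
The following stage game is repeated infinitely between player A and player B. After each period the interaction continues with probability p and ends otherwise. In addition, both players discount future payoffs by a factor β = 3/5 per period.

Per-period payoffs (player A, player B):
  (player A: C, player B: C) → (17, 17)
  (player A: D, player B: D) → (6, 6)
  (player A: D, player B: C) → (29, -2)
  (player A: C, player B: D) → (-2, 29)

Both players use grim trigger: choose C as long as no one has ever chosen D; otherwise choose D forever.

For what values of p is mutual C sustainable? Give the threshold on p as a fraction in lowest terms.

With continuation probability p and discount β, the effective per-period discount factor is βp.
Grim-trigger IC: βp ≥ (29−17)/(29−6) = 12/23.
So p ≥ (12/23)/(3/5) = 20/23.

20/23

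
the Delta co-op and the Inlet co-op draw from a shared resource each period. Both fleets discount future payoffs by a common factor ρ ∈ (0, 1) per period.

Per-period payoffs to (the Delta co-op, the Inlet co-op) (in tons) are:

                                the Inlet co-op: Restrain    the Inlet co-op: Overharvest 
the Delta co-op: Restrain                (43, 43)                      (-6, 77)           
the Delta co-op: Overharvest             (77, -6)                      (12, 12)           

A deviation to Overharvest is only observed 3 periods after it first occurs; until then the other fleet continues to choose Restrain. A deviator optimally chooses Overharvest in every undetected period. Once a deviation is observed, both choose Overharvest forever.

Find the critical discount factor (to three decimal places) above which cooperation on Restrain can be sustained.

Deviating for the 3 undetected periods gains 77−43 = 34 per period over cooperation, then loses 43−12 = 31 per period forever once punishment starts.
Gain: 34(1 + ρ + … + ρ^2); loss: 31·ρ^3/(1−ρ).
No profitable deviation ⇔ 34(1−ρ^3) ≤ 31·ρ^3, i.e. ρ^3 ≥ 34/(34+31) = 34/65.
Hence ρ ≥ (34/65)^(1/3) ≈ 0.806.

0.806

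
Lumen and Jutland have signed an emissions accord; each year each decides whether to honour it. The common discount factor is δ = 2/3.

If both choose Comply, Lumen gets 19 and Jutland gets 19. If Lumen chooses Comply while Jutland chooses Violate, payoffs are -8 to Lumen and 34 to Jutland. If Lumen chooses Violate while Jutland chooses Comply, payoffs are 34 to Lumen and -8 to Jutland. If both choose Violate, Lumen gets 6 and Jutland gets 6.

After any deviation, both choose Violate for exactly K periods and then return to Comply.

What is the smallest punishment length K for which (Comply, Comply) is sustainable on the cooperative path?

IC: δ(1−δ^K)/(1−δ) ≥ (34−19)/(19−6) = 15/13.
With δ = 2/3: need 1 − δ^K ≥ 15/13·(1−2/3)/(2/3), i.e. δ^K ≤ 0.4231.
Since (2/3)^2 = 0.4444 and (2/3)^3 = 0.2963, the smallest such K is 3.

3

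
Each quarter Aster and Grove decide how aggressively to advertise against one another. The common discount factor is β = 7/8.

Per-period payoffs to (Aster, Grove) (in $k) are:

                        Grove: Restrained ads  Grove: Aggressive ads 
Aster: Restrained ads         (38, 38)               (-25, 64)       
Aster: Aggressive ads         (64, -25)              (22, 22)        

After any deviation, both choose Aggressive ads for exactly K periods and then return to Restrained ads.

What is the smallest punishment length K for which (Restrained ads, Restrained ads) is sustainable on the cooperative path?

Need Σ_{k=1}^{K} β^k ≥ (64−38)/(38−22) = 1.6250 at β = 7/8.
At K = 1 the sum is 0.8750 < 1.6250; at K = 2 it is 1.6406 ≥ 1.6250.
So the minimum punishment length is K = 2.

2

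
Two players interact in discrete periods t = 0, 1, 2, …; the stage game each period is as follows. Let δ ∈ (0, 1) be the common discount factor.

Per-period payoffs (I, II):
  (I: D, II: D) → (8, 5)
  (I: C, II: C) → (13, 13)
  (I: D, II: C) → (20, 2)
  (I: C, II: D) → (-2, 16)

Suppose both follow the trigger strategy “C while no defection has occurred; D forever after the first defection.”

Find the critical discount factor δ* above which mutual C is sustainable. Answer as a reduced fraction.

For I: deviation gain 20−13 = 7, per-period punishment loss 13−8 = 5. IC gives δ ≥ 7/12.
For II: gain 3, loss 8 per period, so δ ≥ 3/11.
The tighter constraint is I's, so cooperation needs δ ≥ 7/12.

7/12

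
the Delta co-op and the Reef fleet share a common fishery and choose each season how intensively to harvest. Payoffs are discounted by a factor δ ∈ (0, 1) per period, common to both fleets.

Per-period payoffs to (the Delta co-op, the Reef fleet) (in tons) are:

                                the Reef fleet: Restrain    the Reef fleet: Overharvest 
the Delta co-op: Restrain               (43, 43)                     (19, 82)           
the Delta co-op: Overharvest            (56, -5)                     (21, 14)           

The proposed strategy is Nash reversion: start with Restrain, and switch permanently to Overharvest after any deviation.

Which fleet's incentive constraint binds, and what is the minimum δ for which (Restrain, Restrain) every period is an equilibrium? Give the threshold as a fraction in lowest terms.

the Delta co-op: cooperation gives 43 each period; deviation gives 56 once then 21 forever.
  43/(1−δ) ≥ 56 + 21δ/(1−δ) ⇒ δ ≥ 13/35.
the Reef fleet: cooperation gives 43 each period; deviation gives 82 once then 14 forever.
  δ ≥ 39/68.
Both must hold, so the binding constraint is the Reef fleet's: δ ≥ 39/68.

the Reef fleet; δ ≥ 39/68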